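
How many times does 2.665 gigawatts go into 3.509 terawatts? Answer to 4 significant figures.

(3.509e12) / (2.665e9) = 1.3167e3

1317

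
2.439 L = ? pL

2439000000000 pL

(no prefix) = 10⁰, pico = 10⁻¹²; factor is 10¹².
2.439 × 10¹² = 2439000000000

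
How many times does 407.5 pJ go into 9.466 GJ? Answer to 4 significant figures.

23230000000000000000

(9.466 × 10^9) / (407.5 × 10^-12) = 0.023229 × 10^21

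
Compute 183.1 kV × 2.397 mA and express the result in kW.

0.4388907 kW

183.1 × 10³ × 2.397 × 10⁻³ = 438.8907 W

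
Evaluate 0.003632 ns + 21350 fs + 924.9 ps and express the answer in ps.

949.882 ps

In ps:
  0.003632 ns = 0.003632e3 ps = 3.632
  21350 fs = 21350e-3 ps = 21.35
  924.9 ps → 924.9
Sum: 3.632 + 21.35 + 924.9 = 949.882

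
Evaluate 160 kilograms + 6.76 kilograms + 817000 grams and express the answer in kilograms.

983.76 kilograms

In kilograms:
  160 kilograms → 160
  6.76 kilograms → 6.76
  817000 grams = 817000e-3 kilograms = 817
Sum: 160 + 6.76 + 817 = 983.76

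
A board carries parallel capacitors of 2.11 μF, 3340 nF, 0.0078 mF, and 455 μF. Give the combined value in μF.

468.25 μF

In μF:
  2.11 μF → 2.11
  3340 nF = 3340 × 10^-3 μF = 3.34
  0.0078 mF = 0.0078 × 10^3 μF = 7.8
  455 μF → 455
Sum: 2.11 + 3.34 + 7.8 + 455 = 468.25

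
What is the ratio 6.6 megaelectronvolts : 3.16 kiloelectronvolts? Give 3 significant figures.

(6.6 × 10^6) / (3.16 × 10^3) = 2.089 × 10^3

2090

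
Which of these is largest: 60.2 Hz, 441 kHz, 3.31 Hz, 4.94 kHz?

60.2 Hz = 60.2 Hz
441 kHz = 441000 Hz
3.31 Hz = 3.31 Hz
4.94 kHz = 4940 Hz

441 kHz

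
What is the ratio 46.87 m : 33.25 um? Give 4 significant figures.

1410000

(46.87) / (33.25e-6) = 1.4096e6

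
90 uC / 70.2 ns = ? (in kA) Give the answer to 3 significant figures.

1.28 kA

(90 × 10⁻⁶) / (70.2 × 10⁻⁹) = 1.2821 × 10³ A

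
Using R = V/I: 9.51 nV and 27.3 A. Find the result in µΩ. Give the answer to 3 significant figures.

0.000348 µΩ

(9.51 × 10^-9) / (27.3) = 0.34835 × 10^-9 Ω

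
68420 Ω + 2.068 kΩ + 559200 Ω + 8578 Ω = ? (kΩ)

In kΩ:
  68420 Ω = 68420 × 10^-3 kΩ = 68.42
  2.068 kΩ → 2.068
  559200 Ω = 559200 × 10^-3 kΩ = 559.2
  8578 Ω = 8578 × 10^-3 kΩ = 8.578
Sum: 68.42 + 2.068 + 559.2 + 8.578 = 638.266

638.266 kΩ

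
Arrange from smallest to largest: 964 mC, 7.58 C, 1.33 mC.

964 mC = 0.964 C
7.58 C = 7.58 C
1.33 mC = 0.00133 C

1.33 mC < 964 mC < 7.58 C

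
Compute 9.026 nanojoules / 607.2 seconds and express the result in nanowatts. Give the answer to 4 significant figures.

0.01486 nanowatts

(9.026 × 10^-9) / (607.2) = 0.014865 × 10^-9 W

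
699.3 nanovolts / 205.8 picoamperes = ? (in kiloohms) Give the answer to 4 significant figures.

(699.3 × 10^-9) / (205.8 × 10^-12) = 3.39796 × 10^3 Ω

3.398 kiloohms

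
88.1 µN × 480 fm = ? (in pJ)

88.1 × 10⁻⁶ × 480 × 10⁻¹⁵ = 42288 × 10⁻²¹ J

0.000042288 pJ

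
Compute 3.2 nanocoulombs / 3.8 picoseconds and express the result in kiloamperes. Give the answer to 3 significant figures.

(3.2e-9) / (3.8e-12) = 0.84211e3 A

0.842 kiloamperes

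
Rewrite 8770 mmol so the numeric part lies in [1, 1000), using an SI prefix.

= 8.77 mol; mantissa already in [1, 1000).

8.77 mol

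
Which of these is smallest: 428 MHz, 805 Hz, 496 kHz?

805 Hz

428 MHz = 428000000 Hz
805 Hz = 805 Hz
496 kHz = 496000 Hz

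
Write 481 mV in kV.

milli = 10⁻³, kilo = 10³; factor is 10⁻⁶.
481 × 10⁻⁶ = 0.000481

0.000481 kV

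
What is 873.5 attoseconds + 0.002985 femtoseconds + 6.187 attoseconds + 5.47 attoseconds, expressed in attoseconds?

888.142 attoseconds

In attoseconds:
  873.5 attoseconds → 873.5
  0.002985 femtoseconds = 0.002985e3 attoseconds = 2.985
  6.187 attoseconds → 6.187
  5.47 attoseconds → 5.47
Sum: 873.5 + 2.985 + 6.187 + 5.47 = 888.142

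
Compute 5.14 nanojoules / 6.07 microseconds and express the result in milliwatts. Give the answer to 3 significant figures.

0.847 milliwatts

(5.14 × 10^-9) / (6.07 × 10^-6) = 0.84679 × 10^-3 W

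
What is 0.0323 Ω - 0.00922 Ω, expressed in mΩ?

In mΩ:
  0.0323 Ω = 0.0323e3 mΩ = 32.3
  0.00922 Ω = 0.00922e3 mΩ = 9.22
Difference: 32.3 - 9.22 = 23.08

23.08 mΩ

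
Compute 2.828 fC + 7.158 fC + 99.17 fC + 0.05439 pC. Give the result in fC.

In fC:
  2.828 fC → 2.828
  7.158 fC → 7.158
  99.17 fC → 99.17
  0.05439 pC = 0.05439e3 fC = 54.39
Sum: 2.828 + 7.158 + 99.17 + 54.39 = 163.546

163.546 fC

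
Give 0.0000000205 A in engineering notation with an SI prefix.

= 20.5 × 10⁻⁹ A; 10⁻⁹ is nano.

20.5 nA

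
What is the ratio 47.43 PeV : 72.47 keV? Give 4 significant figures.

654500000000

(47.43 × 10^15) / (72.47 × 10^3) = 0.65448 × 10^12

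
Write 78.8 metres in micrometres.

(no prefix) = 10⁰, micro = 10⁻⁶; factor is 10⁶.
78.8 × 10⁶ = 78800000

78800000 micrometres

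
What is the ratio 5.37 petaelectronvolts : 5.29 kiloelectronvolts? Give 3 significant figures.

(5.37 × 10¹⁵) / (5.29 × 10³) = 1.015 × 10¹²

1020000000000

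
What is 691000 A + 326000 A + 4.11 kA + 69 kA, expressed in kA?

In kA:
  691000 A = 691000 × 10^-3 kA = 691
  326000 A = 326000 × 10^-3 kA = 326
  4.11 kA → 4.11
  69 kA → 69
Sum: 691 + 326 + 4.11 + 69 = 1090.11

1090.11 kA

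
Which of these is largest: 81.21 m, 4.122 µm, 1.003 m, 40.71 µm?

81.21 m

81.21 m = 81.21 m
4.122 µm = 0.000004122 m
1.003 m = 1.003 m
40.71 µm = 0.00004071 m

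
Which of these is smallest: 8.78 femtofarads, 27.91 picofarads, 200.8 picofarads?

8.78 femtofarads = 0.00000000000000878 farads
27.91 picofarads = 0.00000000002791 farads
200.8 picofarads = 0.0000000002008 farads

8.78 femtofarads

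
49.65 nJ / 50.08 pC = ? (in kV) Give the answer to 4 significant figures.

(49.65e-9) / (50.08e-12) = 0.991414e3 V

0.9914 kV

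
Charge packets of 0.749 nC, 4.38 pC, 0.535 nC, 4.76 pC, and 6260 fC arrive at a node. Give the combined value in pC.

In pC:
  0.749 nC = 0.749e3 pC = 749
  4.38 pC → 4.38
  0.535 nC = 0.535e3 pC = 535
  4.76 pC → 4.76
  6260 fC = 6260e-3 pC = 6.26
Sum: 749 + 4.38 + 535 + 4.76 + 6.26 = 1299.4

1299.4 pC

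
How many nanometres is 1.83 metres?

1830000000 nanometres

(no prefix) = 1e0, nano = 1e-9; factor is 1e9.
1.83 × 1e9 = 1830000000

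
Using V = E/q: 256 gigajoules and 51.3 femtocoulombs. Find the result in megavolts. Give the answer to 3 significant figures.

4990000000000000000 megavolts

(256 × 10⁹) / (51.3 × 10⁻¹⁵) = 4.9903 × 10²⁴ V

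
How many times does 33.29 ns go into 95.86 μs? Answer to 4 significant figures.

(95.86e-6) / (33.29e-9) = 2.8795e3

2880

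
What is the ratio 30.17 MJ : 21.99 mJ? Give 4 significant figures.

1372000000

(30.17 × 10^6) / (21.99 × 10^-3) = 1.372 × 10^9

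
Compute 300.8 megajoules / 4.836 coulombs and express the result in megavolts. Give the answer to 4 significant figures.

62.20 megavolts

(300.8e6) / (4.836) = 62.2002e6 V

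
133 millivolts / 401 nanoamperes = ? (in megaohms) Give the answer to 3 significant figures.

(133e-3) / (401e-9) = 0.33167e6 Ω

0.332 megaohms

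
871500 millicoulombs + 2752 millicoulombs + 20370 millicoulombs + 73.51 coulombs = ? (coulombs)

968.132 coulombs

In coulombs:
  871500 millicoulombs = 871500 × 10⁻³ coulombs = 871.5
  2752 millicoulombs = 2752 × 10⁻³ coulombs = 2.752
  20370 millicoulombs = 20370 × 10⁻³ coulombs = 20.37
  73.51 coulombs → 73.51
Sum: 871.5 + 2.752 + 20.37 + 73.51 = 968.132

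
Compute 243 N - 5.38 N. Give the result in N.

237.62 N

In N:
  243 N → 243
  5.38 N → 5.38
Difference: 243 - 5.38 = 237.62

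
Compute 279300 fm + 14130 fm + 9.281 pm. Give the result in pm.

In pm:
  279300 fm = 279300 × 10^-3 pm = 279.3
  14130 fm = 14130 × 10^-3 pm = 14.13
  9.281 pm → 9.281
Sum: 279.3 + 14.13 + 9.281 = 302.711

302.711 pm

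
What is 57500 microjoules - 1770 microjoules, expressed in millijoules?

55.73 millijoules

In millijoules:
  57500 microjoules = 57500 × 10⁻³ millijoules = 57.5
  1770 microjoules = 1770 × 10⁻³ millijoules = 1.77
Difference: 57.5 - 1.77 = 55.73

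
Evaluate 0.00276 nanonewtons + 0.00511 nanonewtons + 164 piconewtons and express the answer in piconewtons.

In piconewtons:
  0.00276 nanonewtons = 0.00276e3 piconewtons = 2.76
  0.00511 nanonewtons = 0.00511e3 piconewtons = 5.11
  164 piconewtons → 164
Sum: 2.76 + 5.11 + 164 = 171.87

171.87 piconewtons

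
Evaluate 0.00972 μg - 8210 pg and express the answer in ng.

In ng:
  0.00972 μg = 0.00972 × 10³ ng = 9.72
  8210 pg = 8210 × 10⁻³ ng = 8.21
Difference: 9.72 - 8.21 = 1.51

1.51 ng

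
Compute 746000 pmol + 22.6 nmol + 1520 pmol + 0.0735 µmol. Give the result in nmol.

843.62 nmol

In nmol:
  746000 pmol = 746000 × 10⁻³ nmol = 746
  22.6 nmol → 22.6
  1520 pmol = 1520 × 10⁻³ nmol = 1.52
  0.0735 µmol = 0.0735 × 10³ nmol = 73.5
Sum: 746 + 22.6 + 1.52 + 73.5 = 843.62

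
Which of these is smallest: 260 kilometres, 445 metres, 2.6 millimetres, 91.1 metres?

260 kilometres = 260000 metres
445 metres = 445 metres
2.6 millimetres = 0.0026 metres
91.1 metres = 91.1 metres

2.6 millimetres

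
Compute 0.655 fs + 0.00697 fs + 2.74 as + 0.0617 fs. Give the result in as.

In as:
  0.655 fs = 0.655 × 10^3 as = 655
  0.00697 fs = 0.00697 × 10^3 as = 6.97
  2.74 as → 2.74
  0.0617 fs = 0.0617 × 10^3 as = 61.7
Sum: 655 + 6.97 + 2.74 + 61.7 = 726.41

726.41 as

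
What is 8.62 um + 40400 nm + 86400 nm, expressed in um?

In um:
  8.62 um → 8.62
  40400 nm = 40400e-3 um = 40.4
  86400 nm = 86400e-3 um = 86.4
Sum: 8.62 + 40.4 + 86.4 = 135.42

135.42 um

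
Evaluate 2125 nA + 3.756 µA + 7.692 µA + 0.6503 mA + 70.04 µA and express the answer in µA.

In µA:
  2125 nA = 2125 × 10^-3 µA = 2.125
  3.756 µA → 3.756
  7.692 µA → 7.692
  0.6503 mA = 0.6503 × 10^3 µA = 650.3
  70.04 µA → 70.04
Sum: 2.125 + 3.756 + 7.692 + 650.3 + 70.04 = 733.913

733.913 µA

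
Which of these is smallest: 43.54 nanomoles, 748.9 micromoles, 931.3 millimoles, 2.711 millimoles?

43.54 nanomoles

43.54 nanomoles = 0.00000004354 moles
748.9 micromoles = 0.0007489 moles
931.3 millimoles = 0.9313 moles
2.711 millimoles = 0.002711 moles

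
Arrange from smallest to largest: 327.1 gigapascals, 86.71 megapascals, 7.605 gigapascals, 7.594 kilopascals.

327.1 gigapascals = 327100000000 pascals
86.71 megapascals = 86710000 pascals
7.605 gigapascals = 7605000000 pascals
7.594 kilopascals = 7594 pascals

7.594 kilopascals < 86.71 megapascals < 7.605 gigapascals < 327.1 gigapascals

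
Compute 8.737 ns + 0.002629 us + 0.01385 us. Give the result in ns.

25.216 ns

In ns:
  8.737 ns → 8.737
  0.002629 us = 0.002629e3 ns = 2.629
  0.01385 us = 0.01385e3 ns = 13.85
Sum: 8.737 + 2.629 + 13.85 = 25.216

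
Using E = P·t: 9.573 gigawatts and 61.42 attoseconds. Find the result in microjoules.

9.573e9 × 61.42e-18 = 587.97366e-9 J

0.58797366 microjoules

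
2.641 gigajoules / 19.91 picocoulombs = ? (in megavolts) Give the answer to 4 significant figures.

132600000000000 megavolts

(2.641 × 10⁹) / (19.91 × 10⁻¹²) = 0.132647 × 10²¹ V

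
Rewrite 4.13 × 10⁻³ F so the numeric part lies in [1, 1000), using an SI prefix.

4.13 mF

= 4.13 × 10⁻³ F; 10⁻³ is milli.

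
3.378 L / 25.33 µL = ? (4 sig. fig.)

133400

(3.378) / (25.33e-6) = 0.13336e6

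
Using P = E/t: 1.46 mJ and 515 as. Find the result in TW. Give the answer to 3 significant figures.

2.83 TW

(1.46e-3) / (515e-18) = 0.002835e15 W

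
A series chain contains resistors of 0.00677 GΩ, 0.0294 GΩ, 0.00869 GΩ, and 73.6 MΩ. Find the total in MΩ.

118.46 MΩ

In MΩ:
  0.00677 GΩ = 0.00677 × 10³ MΩ = 6.77
  0.0294 GΩ = 0.0294 × 10³ MΩ = 29.4
  0.00869 GΩ = 0.00869 × 10³ MΩ = 8.69
  73.6 MΩ → 73.6
Sum: 6.77 + 29.4 + 8.69 + 73.6 = 118.46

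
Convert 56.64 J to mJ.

56640 mJ

(no prefix) = 1e0, milli = 1e-3; factor is 1e3.
56.64 × 1e3 = 56640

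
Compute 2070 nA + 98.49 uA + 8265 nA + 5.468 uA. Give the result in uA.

114.293 uA

In uA:
  2070 nA = 2070 × 10^-3 uA = 2.07
  98.49 uA → 98.49
  8265 nA = 8265 × 10^-3 uA = 8.265
  5.468 uA → 5.468
Sum: 2.07 + 98.49 + 8.265 + 5.468 = 114.293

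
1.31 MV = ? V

1310000 V

mega = 10⁶, (no prefix) = 10⁰; factor is 10⁶.
1.31 × 10⁶ = 1310000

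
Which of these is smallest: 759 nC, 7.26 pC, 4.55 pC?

759 nC = 0.000000759 C
7.26 pC = 0.00000000000726 C
4.55 pC = 0.00000000000455 C

4.55 pC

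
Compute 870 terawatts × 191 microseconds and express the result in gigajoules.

870e12 × 191e-6 = 166170e6 J

166.17 gigajoules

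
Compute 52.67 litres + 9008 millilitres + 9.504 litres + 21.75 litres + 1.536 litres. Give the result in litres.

In litres:
  52.67 litres → 52.67
  9008 millilitres = 9008 × 10^-3 litres = 9.008
  9.504 litres → 9.504
  21.75 litres → 21.75
  1.536 litres → 1.536
Sum: 52.67 + 9.008 + 9.504 + 21.75 + 1.536 = 94.468

94.468 litres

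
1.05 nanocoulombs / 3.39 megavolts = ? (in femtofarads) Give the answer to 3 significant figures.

0.310 femtofarads

(1.05e-9) / (3.39e6) = 0.30973e-15 F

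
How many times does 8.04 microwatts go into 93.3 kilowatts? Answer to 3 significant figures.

(93.3e3) / (8.04e-6) = 11.6e9

11600000000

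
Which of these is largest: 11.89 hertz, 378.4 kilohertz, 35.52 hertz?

378.4 kilohertz

11.89 hertz = 11.89 hertz
378.4 kilohertz = 378400 hertz
35.52 hertz = 35.52 hertz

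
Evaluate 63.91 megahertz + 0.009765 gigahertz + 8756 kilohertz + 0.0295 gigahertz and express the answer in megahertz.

111.931 megahertz

In megahertz:
  63.91 megahertz → 63.91
  0.009765 gigahertz = 0.009765 × 10³ megahertz = 9.765
  8756 kilohertz = 8756 × 10⁻³ megahertz = 8.756
  0.0295 gigahertz = 0.0295 × 10³ megahertz = 29.5
Sum: 63.91 + 9.765 + 8.756 + 29.5 = 111.931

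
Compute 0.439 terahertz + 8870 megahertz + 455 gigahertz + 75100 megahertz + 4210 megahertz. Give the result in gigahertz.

982.18 gigahertz

In gigahertz:
  0.439 terahertz = 0.439 × 10^3 gigahertz = 439
  8870 megahertz = 8870 × 10^-3 gigahertz = 8.87
  455 gigahertz → 455
  75100 megahertz = 75100 × 10^-3 gigahertz = 75.1
  4210 megahertz = 4210 × 10^-3 gigahertz = 4.21
Sum: 439 + 8.87 + 455 + 75.1 + 4.21 = 982.18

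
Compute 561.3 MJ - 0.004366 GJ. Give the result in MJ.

556.934 MJ

In MJ:
  561.3 MJ → 561.3
  0.004366 GJ = 0.004366 × 10³ MJ = 4.366
Difference: 561.3 - 4.366 = 556.934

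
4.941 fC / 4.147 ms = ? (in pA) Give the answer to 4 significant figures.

(4.941 × 10^-15) / (4.147 × 10^-3) = 1.19146 × 10^-12 A

1.191 pA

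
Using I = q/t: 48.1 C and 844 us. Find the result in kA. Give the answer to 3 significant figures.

(48.1) / (844 × 10⁻⁶) = 0.056991 × 10⁶ A

57.0 kA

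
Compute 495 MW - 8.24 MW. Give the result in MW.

In MW:
  495 MW → 495
  8.24 MW → 8.24
Difference: 495 - 8.24 = 486.76

486.76 MW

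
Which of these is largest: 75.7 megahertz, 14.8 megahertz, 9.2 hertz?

75.7 megahertz = 75700000 hertz
14.8 megahertz = 14800000 hertz
9.2 hertz = 9.2 hertz

75.7 megahertz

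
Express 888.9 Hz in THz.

0.0000000008889 THz

(no prefix) = 10^0, tera = 10^12; factor is 10^-12.
888.9 × 10^-12 = 0.0000000008889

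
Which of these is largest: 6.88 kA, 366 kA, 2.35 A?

366 kA

6.88 kA = 6880 A
366 kA = 366000 A
2.35 A = 2.35 A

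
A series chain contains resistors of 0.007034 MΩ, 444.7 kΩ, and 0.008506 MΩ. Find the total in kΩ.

In kΩ:
  0.007034 MΩ = 0.007034 × 10^3 kΩ = 7.034
  444.7 kΩ → 444.7
  0.008506 MΩ = 0.008506 × 10^3 kΩ = 8.506
Sum: 7.034 + 444.7 + 8.506 = 460.24

460.24 kΩ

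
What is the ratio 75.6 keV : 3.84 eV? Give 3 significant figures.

(75.6 × 10^3) / (3.84) = 19.69 × 10^3

19700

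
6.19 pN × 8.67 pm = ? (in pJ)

0.0000000000536673 pJ

6.19e-12 × 8.67e-12 = 53.6673e-24 J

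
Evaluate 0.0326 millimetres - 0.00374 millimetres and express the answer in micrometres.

In micrometres:
  0.0326 millimetres = 0.0326e3 micrometres = 32.6
  0.00374 millimetres = 0.00374e3 micrometres = 3.74
Difference: 32.6 - 3.74 = 28.86

28.86 micrometres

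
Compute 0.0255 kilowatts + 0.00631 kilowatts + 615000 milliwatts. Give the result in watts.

In watts:
  0.0255 kilowatts = 0.0255 × 10^3 watts = 25.5
  0.00631 kilowatts = 0.00631 × 10^3 watts = 6.31
  615000 milliwatts = 615000 × 10^-3 watts = 615
Sum: 25.5 + 6.31 + 615 = 646.81

646.81 watts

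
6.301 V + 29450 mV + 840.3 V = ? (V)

In V:
  6.301 V → 6.301
  29450 mV = 29450 × 10⁻³ V = 29.45
  840.3 V → 840.3
Sum: 6.301 + 29.45 + 840.3 = 876.051

876.051 V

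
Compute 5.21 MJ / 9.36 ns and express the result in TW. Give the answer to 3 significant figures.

(5.21 × 10^6) / (9.36 × 10^-9) = 0.55662 × 10^15 W

557 TW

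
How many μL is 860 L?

860000000 μL

(no prefix) = 10^0, micro = 10^-6; factor is 10^6.
860 × 10^6 = 860000000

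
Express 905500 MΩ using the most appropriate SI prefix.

905.5 GΩ

= 905.5 × 10^9 Ω; 10^9 is giga.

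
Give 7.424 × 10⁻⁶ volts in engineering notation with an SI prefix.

= 7.424 × 10⁻⁶ volts; 10⁻⁶ is micro.

7.424 microvolts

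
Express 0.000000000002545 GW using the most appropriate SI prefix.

= 2.545e-3 W; 1e-3 is milli.

2.545 mW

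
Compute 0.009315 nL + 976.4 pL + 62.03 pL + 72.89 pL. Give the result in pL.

In pL:
  0.009315 nL = 0.009315 × 10³ pL = 9.315
  976.4 pL → 976.4
  62.03 pL → 62.03
  72.89 pL → 72.89
Sum: 9.315 + 976.4 + 62.03 + 72.89 = 1120.635

1120.635 pL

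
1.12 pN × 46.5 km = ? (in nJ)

52.08 nJ

1.12 × 10⁻¹² × 46.5 × 10³ = 52.08 × 10⁻⁹ J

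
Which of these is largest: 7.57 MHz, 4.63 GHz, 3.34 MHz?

7.57 MHz = 7570000 Hz
4.63 GHz = 4630000000 Hz
3.34 MHz = 3340000 Hz

4.63 GHz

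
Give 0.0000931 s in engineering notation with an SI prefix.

93.1 us

= 93.1e-6 s; 1e-6 is micro.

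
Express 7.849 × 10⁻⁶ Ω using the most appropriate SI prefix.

= 7.849 × 10⁻⁶ Ω; 10⁻⁶ is micro.

7.849 µΩ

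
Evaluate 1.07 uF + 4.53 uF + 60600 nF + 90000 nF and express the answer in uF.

156.2 uF

In uF:
  1.07 uF → 1.07
  4.53 uF → 4.53
  60600 nF = 60600e-3 uF = 60.6
  90000 nF = 90000e-3 uF = 90
Sum: 1.07 + 4.53 + 60.6 + 90 = 156.2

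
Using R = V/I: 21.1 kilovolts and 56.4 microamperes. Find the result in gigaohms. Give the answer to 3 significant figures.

0.374 gigaohms

(21.1 × 10³) / (56.4 × 10⁻⁶) = 0.37411 × 10⁹ Ω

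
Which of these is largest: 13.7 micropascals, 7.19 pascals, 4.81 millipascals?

13.7 micropascals = 0.0000137 pascals
7.19 pascals = 7.19 pascals
4.81 millipascals = 0.00481 pascals

7.19 pascals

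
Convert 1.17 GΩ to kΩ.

giga = 10^9, kilo = 10^3; factor is 10^6.
1.17 × 10^6 = 1170000

1170000 kΩ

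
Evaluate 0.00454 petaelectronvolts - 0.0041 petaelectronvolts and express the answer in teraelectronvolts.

0.44 teraelectronvolts

In teraelectronvolts:
  0.00454 petaelectronvolts = 0.00454 × 10^3 teraelectronvolts = 4.54
  0.0041 petaelectronvolts = 0.0041 × 10^3 teraelectronvolts = 4.1
Difference: 4.54 - 4.1 = 0.44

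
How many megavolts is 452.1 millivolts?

0.0000004521 megavolts

milli = 1e-3, mega = 1e6; factor is 1e-9.
452.1 × 1e-9 = 0.0000004521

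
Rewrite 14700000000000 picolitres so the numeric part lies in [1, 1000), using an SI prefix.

14.7 litres

= 14.7 litres; mantissa already in [1, 1000).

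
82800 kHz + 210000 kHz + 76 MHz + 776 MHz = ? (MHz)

In MHz:
  82800 kHz = 82800 × 10^-3 MHz = 82.8
  210000 kHz = 210000 × 10^-3 MHz = 210
  76 MHz → 76
  776 MHz → 776
Sum: 82.8 + 210 + 76 + 776 = 1144.8

1144.8 MHz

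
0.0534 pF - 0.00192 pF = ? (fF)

In fF:
  0.0534 pF = 0.0534 × 10^3 fF = 53.4
  0.00192 pF = 0.00192 × 10^3 fF = 1.92
Difference: 53.4 - 1.92 = 51.48

51.48 fF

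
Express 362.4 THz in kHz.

362400000000 kHz

tera = 10^12, kilo = 10^3; factor is 10^9.
362.4 × 10^9 = 362400000000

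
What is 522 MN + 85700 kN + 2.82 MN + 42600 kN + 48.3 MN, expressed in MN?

701.42 MN

In MN:
  522 MN → 522
  85700 kN = 85700 × 10⁻³ MN = 85.7
  2.82 MN → 2.82
  42600 kN = 42600 × 10⁻³ MN = 42.6
  48.3 MN → 48.3
Sum: 522 + 85.7 + 2.82 + 42.6 + 48.3 = 701.42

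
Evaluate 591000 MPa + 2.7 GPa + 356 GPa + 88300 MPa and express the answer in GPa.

In GPa:
  591000 MPa = 591000e-3 GPa = 591
  2.7 GPa → 2.7
  356 GPa → 356
  88300 MPa = 88300e-3 GPa = 88.3
Sum: 591 + 2.7 + 356 + 88.3 = 1038

1038 GPa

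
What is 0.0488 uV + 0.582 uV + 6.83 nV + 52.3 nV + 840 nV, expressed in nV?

In nV:
  0.0488 uV = 0.0488 × 10^3 nV = 48.8
  0.582 uV = 0.582 × 10^3 nV = 582
  6.83 nV → 6.83
  52.3 nV → 52.3
  840 nV → 840
Sum: 48.8 + 582 + 6.83 + 52.3 + 840 = 1529.93

1529.93 nV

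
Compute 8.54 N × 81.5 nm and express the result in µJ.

8.54 × 81.5 × 10⁻⁹ = 696.01 × 10⁻⁹ J

0.69601 µJ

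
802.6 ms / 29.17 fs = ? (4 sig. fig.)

(802.6 × 10⁻³) / (29.17 × 10⁻¹⁵) = 27.515 × 10¹²

27510000000000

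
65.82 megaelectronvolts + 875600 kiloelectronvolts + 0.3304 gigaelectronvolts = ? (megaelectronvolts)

In megaelectronvolts:
  65.82 megaelectronvolts → 65.82
  875600 kiloelectronvolts = 875600 × 10⁻³ megaelectronvolts = 875.6
  0.3304 gigaelectronvolts = 0.3304 × 10³ megaelectronvolts = 330.4
Sum: 65.82 + 875.6 + 330.4 = 1271.82

1271.82 megaelectronvolts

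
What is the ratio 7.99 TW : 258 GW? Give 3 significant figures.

31.0

(7.99 × 10¹²) / (258 × 10⁹) = 0.03097 × 10³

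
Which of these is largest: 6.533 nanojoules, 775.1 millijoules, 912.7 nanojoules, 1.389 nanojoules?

775.1 millijoules

6.533 nanojoules = 0.000000006533 joules
775.1 millijoules = 0.7751 joules
912.7 nanojoules = 0.0000009127 joules
1.389 nanojoules = 0.000000001389 joules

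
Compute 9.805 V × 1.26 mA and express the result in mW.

12.3543 mW

9.805 × 1.26 × 10⁻³ = 12.3543 × 10⁻³ W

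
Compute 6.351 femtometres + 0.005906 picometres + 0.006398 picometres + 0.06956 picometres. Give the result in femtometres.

88.215 femtometres

In femtometres:
  6.351 femtometres → 6.351
  0.005906 picometres = 0.005906 × 10³ femtometres = 5.906
  0.006398 picometres = 0.006398 × 10³ femtometres = 6.398
  0.06956 picometres = 0.06956 × 10³ femtometres = 69.56
Sum: 6.351 + 5.906 + 6.398 + 69.56 = 88.215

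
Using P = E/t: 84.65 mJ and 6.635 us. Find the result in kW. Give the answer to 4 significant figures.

12.76 kW

(84.65 × 10^-3) / (6.635 × 10^-6) = 12.7581 × 10^3 W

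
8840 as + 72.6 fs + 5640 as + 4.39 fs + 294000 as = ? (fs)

385.47 fs

In fs:
  8840 as = 8840e-3 fs = 8.84
  72.6 fs → 72.6
  5640 as = 5640e-3 fs = 5.64
  4.39 fs → 4.39
  294000 as = 294000e-3 fs = 294
Sum: 8.84 + 72.6 + 5.64 + 4.39 + 294 = 385.47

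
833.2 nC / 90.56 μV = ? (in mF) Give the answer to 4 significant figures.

9.201 mF

(833.2 × 10^-9) / (90.56 × 10^-6) = 9.20053 × 10^-3 F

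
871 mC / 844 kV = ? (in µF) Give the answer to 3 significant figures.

1.03 µF

(871 × 10^-3) / (844 × 10^3) = 1.032 × 10^-6 F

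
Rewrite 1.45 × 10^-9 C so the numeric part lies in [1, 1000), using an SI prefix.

1.45 nC

= 1.45 × 10^-9 C; 10^-9 is nano.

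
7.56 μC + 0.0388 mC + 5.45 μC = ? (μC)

51.81 μC

In μC:
  7.56 μC → 7.56
  0.0388 mC = 0.0388e3 μC = 38.8
  5.45 μC → 5.45
Sum: 7.56 + 38.8 + 5.45 = 51.81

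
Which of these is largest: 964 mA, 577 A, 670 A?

670 A

964 mA = 0.964 A
577 A = 577 A
670 A = 670 A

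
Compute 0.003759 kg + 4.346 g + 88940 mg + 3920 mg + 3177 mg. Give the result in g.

In g:
  0.003759 kg = 0.003759 × 10^3 g = 3.759
  4.346 g → 4.346
  88940 mg = 88940 × 10^-3 g = 88.94
  3920 mg = 3920 × 10^-3 g = 3.92
  3177 mg = 3177 × 10^-3 g = 3.177
Sum: 3.759 + 4.346 + 88.94 + 3.92 + 3.177 = 104.142

104.142 g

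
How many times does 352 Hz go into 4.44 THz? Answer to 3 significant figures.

12600000000

(4.44 × 10^12) / (352) = 0.01261 × 10^12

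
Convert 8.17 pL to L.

0.00000000000817 L

pico = 1e-12, (no prefix) = 1e0; factor is 1e-12.
8.17 × 1e-12 = 0.00000000000817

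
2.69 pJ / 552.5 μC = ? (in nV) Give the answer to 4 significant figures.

4.869 nV

(2.69 × 10^-12) / (552.5 × 10^-6) = 0.00486878 × 10^-6 V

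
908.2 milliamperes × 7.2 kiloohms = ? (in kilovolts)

6.53904 kilovolts

908.2 × 10^-3 × 7.2 × 10^3 = 6539.04 V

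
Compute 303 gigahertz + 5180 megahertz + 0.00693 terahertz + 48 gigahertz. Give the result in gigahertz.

363.11 gigahertz

In gigahertz:
  303 gigahertz → 303
  5180 megahertz = 5180 × 10^-3 gigahertz = 5.18
  0.00693 terahertz = 0.00693 × 10^3 gigahertz = 6.93
  48 gigahertz → 48
Sum: 303 + 5.18 + 6.93 + 48 = 363.11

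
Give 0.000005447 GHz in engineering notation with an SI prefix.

5.447 kHz

= 5.447e3 Hz; 1e3 is kilo.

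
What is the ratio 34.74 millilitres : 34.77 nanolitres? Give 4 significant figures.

999100

(34.74 × 10^-3) / (34.77 × 10^-9) = 0.99914 × 10^6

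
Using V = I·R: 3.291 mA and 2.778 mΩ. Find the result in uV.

9.142398 uV

3.291e-3 × 2.778e-3 = 9.142398e-6 V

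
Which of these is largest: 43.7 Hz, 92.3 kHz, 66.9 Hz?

43.7 Hz = 43.7 Hz
92.3 kHz = 92300 Hz
66.9 Hz = 66.9 Hz

92.3 kHz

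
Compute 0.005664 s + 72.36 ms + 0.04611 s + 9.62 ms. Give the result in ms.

In ms:
  0.005664 s = 0.005664 × 10³ ms = 5.664
  72.36 ms → 72.36
  0.04611 s = 0.04611 × 10³ ms = 46.11
  9.62 ms → 9.62
Sum: 5.664 + 72.36 + 46.11 + 9.62 = 133.754

133.754 ms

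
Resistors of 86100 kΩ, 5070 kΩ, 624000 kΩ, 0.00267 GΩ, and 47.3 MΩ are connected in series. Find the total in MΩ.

765.14 MΩ

In MΩ:
  86100 kΩ = 86100 × 10⁻³ MΩ = 86.1
  5070 kΩ = 5070 × 10⁻³ MΩ = 5.07
  624000 kΩ = 624000 × 10⁻³ MΩ = 624
  0.00267 GΩ = 0.00267 × 10³ MΩ = 2.67
  47.3 MΩ → 47.3
Sum: 86.1 + 5.07 + 624 + 2.67 + 47.3 = 765.14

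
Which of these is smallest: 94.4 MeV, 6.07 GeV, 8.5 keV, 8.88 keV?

94.4 MeV = 94400000 eV
6.07 GeV = 6070000000 eV
8.5 keV = 8500 eV
8.88 keV = 8880 eV

8.5 keV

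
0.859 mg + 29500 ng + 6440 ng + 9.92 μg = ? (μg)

904.86 μg

In μg:
  0.859 mg = 0.859e3 μg = 859
  29500 ng = 29500e-3 μg = 29.5
  6440 ng = 6440e-3 μg = 6.44
  9.92 μg → 9.92
Sum: 859 + 29.5 + 6.44 + 9.92 = 904.86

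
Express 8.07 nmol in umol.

nano = 10⁻⁹, micro = 10⁻⁶; factor is 10⁻³.
8.07 × 10⁻³ = 0.00807

0.00807 umol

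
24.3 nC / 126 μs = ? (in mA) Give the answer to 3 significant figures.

0.193 mA

(24.3e-9) / (126e-6) = 0.19286e-3 A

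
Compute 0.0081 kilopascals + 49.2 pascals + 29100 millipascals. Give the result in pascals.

86.4 pascals

In pascals:
  0.0081 kilopascals = 0.0081 × 10³ pascals = 8.1
  49.2 pascals → 49.2
  29100 millipascals = 29100 × 10⁻³ pascals = 29.1
Sum: 8.1 + 49.2 + 29.1 = 86.4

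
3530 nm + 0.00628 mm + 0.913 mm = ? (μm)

922.81 μm

In μm:
  3530 nm = 3530 × 10⁻³ μm = 3.53
  0.00628 mm = 0.00628 × 10³ μm = 6.28
  0.913 mm = 0.913 × 10³ μm = 913
Sum: 3.53 + 6.28 + 913 = 922.81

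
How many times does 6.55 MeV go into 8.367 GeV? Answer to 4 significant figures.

(8.367e9) / (6.55e6) = 1.2774e3

1277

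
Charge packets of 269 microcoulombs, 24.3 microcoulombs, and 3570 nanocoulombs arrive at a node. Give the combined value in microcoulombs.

In microcoulombs:
  269 microcoulombs → 269
  24.3 microcoulombs → 24.3
  3570 nanocoulombs = 3570 × 10^-3 microcoulombs = 3.57
Sum: 269 + 24.3 + 3.57 = 296.87

296.87 microcoulombs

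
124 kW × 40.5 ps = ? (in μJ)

5.022 μJ

124 × 10³ × 40.5 × 10⁻¹² = 5022 × 10⁻⁹ J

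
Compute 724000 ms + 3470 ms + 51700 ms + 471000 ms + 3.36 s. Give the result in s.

1253.53 s

In s:
  724000 ms = 724000 × 10⁻³ s = 724
  3470 ms = 3470 × 10⁻³ s = 3.47
  51700 ms = 51700 × 10⁻³ s = 51.7
  471000 ms = 471000 × 10⁻³ s = 471
  3.36 s → 3.36
Sum: 724 + 3.47 + 51.7 + 471 + 3.36 = 1253.53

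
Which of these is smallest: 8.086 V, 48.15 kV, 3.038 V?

8.086 V = 8.086 V
48.15 kV = 48150 V
3.038 V = 3.038 V

3.038 V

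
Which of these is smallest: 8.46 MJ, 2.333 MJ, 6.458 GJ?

8.46 MJ = 8460000 J
2.333 MJ = 2333000 J
6.458 GJ = 6458000000 J

2.333 MJ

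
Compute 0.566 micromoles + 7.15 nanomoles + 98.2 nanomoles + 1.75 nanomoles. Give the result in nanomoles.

In nanomoles:
  0.566 micromoles = 0.566 × 10³ nanomoles = 566
  7.15 nanomoles → 7.15
  98.2 nanomoles → 98.2
  1.75 nanomoles → 1.75
Sum: 566 + 7.15 + 98.2 + 1.75 = 673.1

673.1 nanomoles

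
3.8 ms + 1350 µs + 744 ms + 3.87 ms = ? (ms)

753.02 ms

In ms:
  3.8 ms → 3.8
  1350 µs = 1350 × 10^-3 ms = 1.35
  744 ms → 744
  3.87 ms → 3.87
Sum: 3.8 + 1.35 + 744 + 3.87 = 753.02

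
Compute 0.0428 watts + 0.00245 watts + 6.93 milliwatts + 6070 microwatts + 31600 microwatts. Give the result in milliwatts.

89.85 milliwatts

In milliwatts:
  0.0428 watts = 0.0428 × 10³ milliwatts = 42.8
  0.00245 watts = 0.00245 × 10³ milliwatts = 2.45
  6.93 milliwatts → 6.93
  6070 microwatts = 6070 × 10⁻³ milliwatts = 6.07
  31600 microwatts = 31600 × 10⁻³ milliwatts = 31.6
Sum: 42.8 + 2.45 + 6.93 + 6.07 + 31.6 = 89.85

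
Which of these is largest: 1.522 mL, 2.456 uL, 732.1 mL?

1.522 mL = 0.001522 L
2.456 uL = 0.000002456 L
732.1 mL = 0.7321 L

732.1 mL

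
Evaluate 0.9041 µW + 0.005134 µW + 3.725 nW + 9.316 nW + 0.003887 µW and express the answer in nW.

926.162 nW

In nW:
  0.9041 µW = 0.9041 × 10³ nW = 904.1
  0.005134 µW = 0.005134 × 10³ nW = 5.134
  3.725 nW → 3.725
  9.316 nW → 9.316
  0.003887 µW = 0.003887 × 10³ nW = 3.887
Sum: 904.1 + 5.134 + 3.725 + 9.316 + 3.887 = 926.162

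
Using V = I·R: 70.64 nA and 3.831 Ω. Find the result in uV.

70.64e-9 × 3.831 = 270.62184e-9 V

0.27062184 uV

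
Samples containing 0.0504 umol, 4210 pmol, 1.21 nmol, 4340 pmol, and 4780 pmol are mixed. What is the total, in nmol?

64.94 nmol

In nmol:
  0.0504 umol = 0.0504 × 10³ nmol = 50.4
  4210 pmol = 4210 × 10⁻³ nmol = 4.21
  1.21 nmol → 1.21
  4340 pmol = 4340 × 10⁻³ nmol = 4.34
  4780 pmol = 4780 × 10⁻³ nmol = 4.78
Sum: 50.4 + 4.21 + 1.21 + 4.34 + 4.78 = 64.94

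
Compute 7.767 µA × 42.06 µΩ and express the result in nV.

7.767 × 10^-6 × 42.06 × 10^-6 = 326.68002 × 10^-12 V

0.32668002 nV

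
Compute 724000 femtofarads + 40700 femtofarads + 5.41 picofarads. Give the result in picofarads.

770.11 picofarads

In picofarads:
  724000 femtofarads = 724000 × 10⁻³ picofarads = 724
  40700 femtofarads = 40700 × 10⁻³ picofarads = 40.7
  5.41 picofarads → 5.41
Sum: 724 + 40.7 + 5.41 = 770.11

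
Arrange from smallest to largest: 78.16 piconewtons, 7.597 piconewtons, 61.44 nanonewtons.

7.597 piconewtons < 78.16 piconewtons < 61.44 nanonewtons

78.16 piconewtons = 0.00000000007816 newtons
7.597 piconewtons = 0.000000000007597 newtons
61.44 nanonewtons = 0.00000006144 newtons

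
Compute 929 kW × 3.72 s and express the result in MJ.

3.45588 MJ

929e3 × 3.72 = 3455.88e3 J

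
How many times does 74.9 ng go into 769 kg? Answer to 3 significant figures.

(769 × 10³) / (74.9 × 10⁻⁹) = 10.27 × 10¹²

10300000000000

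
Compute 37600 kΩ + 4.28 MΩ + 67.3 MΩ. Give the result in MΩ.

109.18 MΩ

In MΩ:
  37600 kΩ = 37600e-3 MΩ = 37.6
  4.28 MΩ → 4.28
  67.3 MΩ → 67.3
Sum: 37.6 + 4.28 + 67.3 = 109.18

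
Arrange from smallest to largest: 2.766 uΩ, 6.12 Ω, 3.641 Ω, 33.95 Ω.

2.766 uΩ = 0.000002766 Ω
6.12 Ω = 6.12 Ω
3.641 Ω = 3.641 Ω
33.95 Ω = 33.95 Ω

2.766 uΩ < 3.641 Ω < 6.12 Ω < 33.95 Ω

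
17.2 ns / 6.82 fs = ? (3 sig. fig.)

(17.2 × 10^-9) / (6.82 × 10^-15) = 2.522 × 10^6

2520000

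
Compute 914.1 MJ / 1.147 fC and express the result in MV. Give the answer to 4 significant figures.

(914.1 × 10⁶) / (1.147 × 10⁻¹⁵) = 796.949 × 10²¹ V

796900000000000000 MV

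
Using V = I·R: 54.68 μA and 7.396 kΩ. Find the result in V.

54.68 × 10^-6 × 7.396 × 10^3 = 404.41328 × 10^-3 V

0.40441328 V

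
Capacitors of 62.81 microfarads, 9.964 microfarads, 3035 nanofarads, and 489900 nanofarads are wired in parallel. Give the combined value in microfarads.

565.709 microfarads

In microfarads:
  62.81 microfarads → 62.81
  9.964 microfarads → 9.964
  3035 nanofarads = 3035e-3 microfarads = 3.035
  489900 nanofarads = 489900e-3 microfarads = 489.9
Sum: 62.81 + 9.964 + 3.035 + 489.9 = 565.709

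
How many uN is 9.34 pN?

0.00000934 uN

pico = 10^-12, micro = 10^-6; factor is 10^-6.
9.34 × 10^-6 = 0.00000934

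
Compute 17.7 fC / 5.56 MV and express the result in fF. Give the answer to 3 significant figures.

(17.7e-15) / (5.56e6) = 3.1835e-21 F

0.00000318 fF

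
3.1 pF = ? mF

pico = 10^-12, milli = 10^-3; factor is 10^-9.
3.1 × 10^-9 = 0.0000000031

0.0000000031 mF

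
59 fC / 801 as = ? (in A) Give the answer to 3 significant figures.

(59 × 10⁻¹⁵) / (801 × 10⁻¹⁸) = 0.073658 × 10³ A

73.7 A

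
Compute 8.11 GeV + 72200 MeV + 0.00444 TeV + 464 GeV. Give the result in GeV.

548.75 GeV

In GeV:
  8.11 GeV → 8.11
  72200 MeV = 72200 × 10^-3 GeV = 72.2
  0.00444 TeV = 0.00444 × 10^3 GeV = 4.44
  464 GeV → 464
Sum: 8.11 + 72.2 + 4.44 + 464 = 548.75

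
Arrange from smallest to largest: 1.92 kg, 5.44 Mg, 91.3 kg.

1.92 kg = 1920 g
5.44 Mg = 5440000 g
91.3 kg = 91300 g

1.92 kg < 91.3 kg < 5.44 Mg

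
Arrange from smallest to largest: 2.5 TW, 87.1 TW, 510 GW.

2.5 TW = 2500000000000 W
87.1 TW = 87100000000000 W
510 GW = 510000000000 W

510 GW < 2.5 TW < 87.1 TW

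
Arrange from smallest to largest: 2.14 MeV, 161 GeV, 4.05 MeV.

2.14 MeV < 4.05 MeV < 161 GeV

2.14 MeV = 2140000 eV
161 GeV = 161000000000 eV
4.05 MeV = 4050000 eV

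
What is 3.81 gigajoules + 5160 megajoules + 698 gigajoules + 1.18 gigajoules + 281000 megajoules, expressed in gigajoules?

In gigajoules:
  3.81 gigajoules → 3.81
  5160 megajoules = 5160e-3 gigajoules = 5.16
  698 gigajoules → 698
  1.18 gigajoules → 1.18
  281000 megajoules = 281000e-3 gigajoules = 281
Sum: 3.81 + 5.16 + 698 + 1.18 + 281 = 989.15

989.15 gigajoules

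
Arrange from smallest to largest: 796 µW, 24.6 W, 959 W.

796 µW = 0.000796 W
24.6 W = 24.6 W
959 W = 959 W

796 µW < 24.6 W < 959 W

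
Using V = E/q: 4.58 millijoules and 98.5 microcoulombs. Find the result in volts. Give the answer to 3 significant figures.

(4.58 × 10^-3) / (98.5 × 10^-6) = 0.046497 × 10^3 V

46.5 volts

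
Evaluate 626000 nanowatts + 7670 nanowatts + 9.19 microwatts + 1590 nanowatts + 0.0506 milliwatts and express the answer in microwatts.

In microwatts:
  626000 nanowatts = 626000 × 10⁻³ microwatts = 626
  7670 nanowatts = 7670 × 10⁻³ microwatts = 7.67
  9.19 microwatts → 9.19
  1590 nanowatts = 1590 × 10⁻³ microwatts = 1.59
  0.0506 milliwatts = 0.0506 × 10³ microwatts = 50.6
Sum: 626 + 7.67 + 9.19 + 1.59 + 50.6 = 695.05

695.05 microwatts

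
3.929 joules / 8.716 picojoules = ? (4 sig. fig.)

450800000000

(3.929) / (8.716e-12) = 0.45078e12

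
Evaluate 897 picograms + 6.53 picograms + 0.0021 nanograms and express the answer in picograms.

In picograms:
  897 picograms → 897
  6.53 picograms → 6.53
  0.0021 nanograms = 0.0021 × 10³ picograms = 2.1
Sum: 897 + 6.53 + 2.1 = 905.63

905.63 picograms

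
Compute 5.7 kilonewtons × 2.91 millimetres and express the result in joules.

5.7 × 10³ × 2.91 × 10⁻³ = 16.587 J

16.587 joules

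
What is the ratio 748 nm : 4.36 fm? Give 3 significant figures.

172000000

(748 × 10^-9) / (4.36 × 10^-15) = 171.6 × 10^6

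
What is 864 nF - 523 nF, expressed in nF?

In nF:
  864 nF → 864
  523 nF → 523
Difference: 864 - 523 = 341

341 nF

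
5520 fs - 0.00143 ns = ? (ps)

4.09 ps

In ps:
  5520 fs = 5520 × 10^-3 ps = 5.52
  0.00143 ns = 0.00143 × 10^3 ps = 1.43
Difference: 5.52 - 1.43 = 4.09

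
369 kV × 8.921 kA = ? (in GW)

369 × 10³ × 8.921 × 10³ = 3291.849 × 10⁶ W

3.291849 GW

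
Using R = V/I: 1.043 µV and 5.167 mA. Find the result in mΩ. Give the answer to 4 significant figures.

(1.043 × 10⁻⁶) / (5.167 × 10⁻³) = 0.201858 × 10⁻³ Ω

0.2019 mΩ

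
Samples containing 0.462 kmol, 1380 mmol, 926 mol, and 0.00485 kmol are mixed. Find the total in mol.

In mol:
  0.462 kmol = 0.462e3 mol = 462
  1380 mmol = 1380e-3 mol = 1.38
  926 mol → 926
  0.00485 kmol = 0.00485e3 mol = 4.85
Sum: 462 + 1.38 + 926 + 4.85 = 1394.23

1394.23 mol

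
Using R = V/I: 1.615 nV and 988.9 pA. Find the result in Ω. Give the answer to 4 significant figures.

1.633 Ω

(1.615 × 10^-9) / (988.9 × 10^-12) = 0.00163313 × 10^3 Ω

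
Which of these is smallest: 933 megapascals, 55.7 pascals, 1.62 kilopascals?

55.7 pascals

933 megapascals = 933000000 pascals
55.7 pascals = 55.7 pascals
1.62 kilopascals = 1620 pascals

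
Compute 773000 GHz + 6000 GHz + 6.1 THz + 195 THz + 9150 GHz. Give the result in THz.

989.25 THz

In THz:
  773000 GHz = 773000 × 10^-3 THz = 773
  6000 GHz = 6000 × 10^-3 THz = 6
  6.1 THz → 6.1
  195 THz → 195
  9150 GHz = 9150 × 10^-3 THz = 9.15
Sum: 773 + 6 + 6.1 + 195 + 9.15 = 989.25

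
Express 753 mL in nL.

milli = 1e-3, nano = 1e-9; factor is 1e6.
753 × 1e6 = 753000000

753000000 nL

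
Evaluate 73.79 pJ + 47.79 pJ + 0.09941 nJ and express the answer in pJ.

In pJ:
  73.79 pJ → 73.79
  47.79 pJ → 47.79
  0.09941 nJ = 0.09941e3 pJ = 99.41
Sum: 73.79 + 47.79 + 99.41 = 220.99

220.99 pJ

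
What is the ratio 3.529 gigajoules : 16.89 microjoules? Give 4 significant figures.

(3.529 × 10^9) / (16.89 × 10^-6) = 0.20894 × 10^15

208900000000000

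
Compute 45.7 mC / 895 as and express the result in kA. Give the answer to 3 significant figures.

(45.7e-3) / (895e-18) = 0.051061e15 A

51100000000 kA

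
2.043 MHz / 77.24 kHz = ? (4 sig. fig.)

26.45

(2.043 × 10^6) / (77.24 × 10^3) = 0.02645 × 10^3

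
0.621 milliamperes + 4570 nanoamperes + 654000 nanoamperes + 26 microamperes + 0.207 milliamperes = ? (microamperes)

In microamperes:
  0.621 milliamperes = 0.621 × 10^3 microamperes = 621
  4570 nanoamperes = 4570 × 10^-3 microamperes = 4.57
  654000 nanoamperes = 654000 × 10^-3 microamperes = 654
  26 microamperes → 26
  0.207 milliamperes = 0.207 × 10^3 microamperes = 207
Sum: 621 + 4.57 + 654 + 26 + 207 = 1512.57

1512.57 microamperes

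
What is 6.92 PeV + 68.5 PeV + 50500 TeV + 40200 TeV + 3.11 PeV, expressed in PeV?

In PeV:
  6.92 PeV → 6.92
  68.5 PeV → 68.5
  50500 TeV = 50500 × 10⁻³ PeV = 50.5
  40200 TeV = 40200 × 10⁻³ PeV = 40.2
  3.11 PeV → 3.11
Sum: 6.92 + 68.5 + 50.5 + 40.2 + 3.11 = 169.23

169.23 PeV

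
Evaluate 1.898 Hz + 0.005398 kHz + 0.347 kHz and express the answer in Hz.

In Hz:
  1.898 Hz → 1.898
  0.005398 kHz = 0.005398e3 Hz = 5.398
  0.347 kHz = 0.347e3 Hz = 347
Sum: 1.898 + 5.398 + 347 = 354.296

354.296 Hz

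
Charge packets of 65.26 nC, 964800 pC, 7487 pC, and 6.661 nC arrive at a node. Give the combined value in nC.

1044.208 nC

In nC:
  65.26 nC → 65.26
  964800 pC = 964800e-3 nC = 964.8
  7487 pC = 7487e-3 nC = 7.487
  6.661 nC → 6.661
Sum: 65.26 + 964.8 + 7.487 + 6.661 = 1044.208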